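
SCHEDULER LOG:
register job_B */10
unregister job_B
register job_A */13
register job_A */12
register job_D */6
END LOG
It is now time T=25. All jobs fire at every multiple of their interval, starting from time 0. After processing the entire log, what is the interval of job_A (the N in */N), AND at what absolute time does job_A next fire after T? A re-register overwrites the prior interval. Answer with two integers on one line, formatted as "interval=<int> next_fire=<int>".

Op 1: register job_B */10 -> active={job_B:*/10}
Op 2: unregister job_B -> active={}
Op 3: register job_A */13 -> active={job_A:*/13}
Op 4: register job_A */12 -> active={job_A:*/12}
Op 5: register job_D */6 -> active={job_A:*/12, job_D:*/6}
Final interval of job_A = 12
Next fire of job_A after T=25: (25//12+1)*12 = 36

Answer: interval=12 next_fire=36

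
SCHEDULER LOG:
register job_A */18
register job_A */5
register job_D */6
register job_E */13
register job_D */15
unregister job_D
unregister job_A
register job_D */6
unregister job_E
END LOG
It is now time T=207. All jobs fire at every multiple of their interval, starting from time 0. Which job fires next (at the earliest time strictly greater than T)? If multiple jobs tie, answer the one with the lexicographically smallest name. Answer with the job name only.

Op 1: register job_A */18 -> active={job_A:*/18}
Op 2: register job_A */5 -> active={job_A:*/5}
Op 3: register job_D */6 -> active={job_A:*/5, job_D:*/6}
Op 4: register job_E */13 -> active={job_A:*/5, job_D:*/6, job_E:*/13}
Op 5: register job_D */15 -> active={job_A:*/5, job_D:*/15, job_E:*/13}
Op 6: unregister job_D -> active={job_A:*/5, job_E:*/13}
Op 7: unregister job_A -> active={job_E:*/13}
Op 8: register job_D */6 -> active={job_D:*/6, job_E:*/13}
Op 9: unregister job_E -> active={job_D:*/6}
  job_D: interval 6, next fire after T=207 is 210
Earliest = 210, winner (lex tiebreak) = job_D

Answer: job_D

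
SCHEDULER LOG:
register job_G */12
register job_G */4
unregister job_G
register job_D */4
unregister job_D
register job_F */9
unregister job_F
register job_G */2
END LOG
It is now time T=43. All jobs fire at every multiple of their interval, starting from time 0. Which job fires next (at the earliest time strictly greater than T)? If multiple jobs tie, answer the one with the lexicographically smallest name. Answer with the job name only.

Op 1: register job_G */12 -> active={job_G:*/12}
Op 2: register job_G */4 -> active={job_G:*/4}
Op 3: unregister job_G -> active={}
Op 4: register job_D */4 -> active={job_D:*/4}
Op 5: unregister job_D -> active={}
Op 6: register job_F */9 -> active={job_F:*/9}
Op 7: unregister job_F -> active={}
Op 8: register job_G */2 -> active={job_G:*/2}
  job_G: interval 2, next fire after T=43 is 44
Earliest = 44, winner (lex tiebreak) = job_G

Answer: job_G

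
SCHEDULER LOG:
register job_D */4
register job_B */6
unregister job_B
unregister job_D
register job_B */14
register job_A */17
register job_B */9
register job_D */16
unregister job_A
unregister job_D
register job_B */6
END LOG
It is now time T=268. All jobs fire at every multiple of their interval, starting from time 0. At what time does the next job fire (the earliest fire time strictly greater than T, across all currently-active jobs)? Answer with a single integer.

Answer: 270

Derivation:
Op 1: register job_D */4 -> active={job_D:*/4}
Op 2: register job_B */6 -> active={job_B:*/6, job_D:*/4}
Op 3: unregister job_B -> active={job_D:*/4}
Op 4: unregister job_D -> active={}
Op 5: register job_B */14 -> active={job_B:*/14}
Op 6: register job_A */17 -> active={job_A:*/17, job_B:*/14}
Op 7: register job_B */9 -> active={job_A:*/17, job_B:*/9}
Op 8: register job_D */16 -> active={job_A:*/17, job_B:*/9, job_D:*/16}
Op 9: unregister job_A -> active={job_B:*/9, job_D:*/16}
Op 10: unregister job_D -> active={job_B:*/9}
Op 11: register job_B */6 -> active={job_B:*/6}
  job_B: interval 6, next fire after T=268 is 270
Earliest fire time = 270 (job job_B)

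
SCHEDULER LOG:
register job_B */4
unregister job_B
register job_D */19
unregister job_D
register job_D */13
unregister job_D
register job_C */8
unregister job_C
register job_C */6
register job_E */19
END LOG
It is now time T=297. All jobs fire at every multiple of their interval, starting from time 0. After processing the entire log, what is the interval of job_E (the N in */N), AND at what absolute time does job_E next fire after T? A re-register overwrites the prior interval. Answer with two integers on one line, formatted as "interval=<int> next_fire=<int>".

Answer: interval=19 next_fire=304

Derivation:
Op 1: register job_B */4 -> active={job_B:*/4}
Op 2: unregister job_B -> active={}
Op 3: register job_D */19 -> active={job_D:*/19}
Op 4: unregister job_D -> active={}
Op 5: register job_D */13 -> active={job_D:*/13}
Op 6: unregister job_D -> active={}
Op 7: register job_C */8 -> active={job_C:*/8}
Op 8: unregister job_C -> active={}
Op 9: register job_C */6 -> active={job_C:*/6}
Op 10: register job_E */19 -> active={job_C:*/6, job_E:*/19}
Final interval of job_E = 19
Next fire of job_E after T=297: (297//19+1)*19 = 304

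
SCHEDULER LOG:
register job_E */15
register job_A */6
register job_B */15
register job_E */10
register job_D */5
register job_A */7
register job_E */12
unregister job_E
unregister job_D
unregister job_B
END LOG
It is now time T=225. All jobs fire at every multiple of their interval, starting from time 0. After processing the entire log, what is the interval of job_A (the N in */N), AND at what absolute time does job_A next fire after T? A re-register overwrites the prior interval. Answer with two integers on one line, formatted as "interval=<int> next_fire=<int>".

Op 1: register job_E */15 -> active={job_E:*/15}
Op 2: register job_A */6 -> active={job_A:*/6, job_E:*/15}
Op 3: register job_B */15 -> active={job_A:*/6, job_B:*/15, job_E:*/15}
Op 4: register job_E */10 -> active={job_A:*/6, job_B:*/15, job_E:*/10}
Op 5: register job_D */5 -> active={job_A:*/6, job_B:*/15, job_D:*/5, job_E:*/10}
Op 6: register job_A */7 -> active={job_A:*/7, job_B:*/15, job_D:*/5, job_E:*/10}
Op 7: register job_E */12 -> active={job_A:*/7, job_B:*/15, job_D:*/5, job_E:*/12}
Op 8: unregister job_E -> active={job_A:*/7, job_B:*/15, job_D:*/5}
Op 9: unregister job_D -> active={job_A:*/7, job_B:*/15}
Op 10: unregister job_B -> active={job_A:*/7}
Final interval of job_A = 7
Next fire of job_A after T=225: (225//7+1)*7 = 231

Answer: interval=7 next_fire=231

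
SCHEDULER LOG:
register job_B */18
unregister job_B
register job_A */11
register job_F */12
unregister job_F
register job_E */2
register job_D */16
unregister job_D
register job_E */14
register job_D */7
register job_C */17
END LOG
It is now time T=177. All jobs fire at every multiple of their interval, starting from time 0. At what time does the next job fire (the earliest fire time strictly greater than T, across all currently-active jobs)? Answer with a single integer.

Op 1: register job_B */18 -> active={job_B:*/18}
Op 2: unregister job_B -> active={}
Op 3: register job_A */11 -> active={job_A:*/11}
Op 4: register job_F */12 -> active={job_A:*/11, job_F:*/12}
Op 5: unregister job_F -> active={job_A:*/11}
Op 6: register job_E */2 -> active={job_A:*/11, job_E:*/2}
Op 7: register job_D */16 -> active={job_A:*/11, job_D:*/16, job_E:*/2}
Op 8: unregister job_D -> active={job_A:*/11, job_E:*/2}
Op 9: register job_E */14 -> active={job_A:*/11, job_E:*/14}
Op 10: register job_D */7 -> active={job_A:*/11, job_D:*/7, job_E:*/14}
Op 11: register job_C */17 -> active={job_A:*/11, job_C:*/17, job_D:*/7, job_E:*/14}
  job_A: interval 11, next fire after T=177 is 187
  job_C: interval 17, next fire after T=177 is 187
  job_D: interval 7, next fire after T=177 is 182
  job_E: interval 14, next fire after T=177 is 182
Earliest fire time = 182 (job job_D)

Answer: 182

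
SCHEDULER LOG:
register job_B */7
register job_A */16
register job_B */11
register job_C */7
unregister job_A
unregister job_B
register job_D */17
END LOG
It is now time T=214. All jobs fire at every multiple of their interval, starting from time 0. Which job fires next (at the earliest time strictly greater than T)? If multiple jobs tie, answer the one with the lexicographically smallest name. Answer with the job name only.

Answer: job_C

Derivation:
Op 1: register job_B */7 -> active={job_B:*/7}
Op 2: register job_A */16 -> active={job_A:*/16, job_B:*/7}
Op 3: register job_B */11 -> active={job_A:*/16, job_B:*/11}
Op 4: register job_C */7 -> active={job_A:*/16, job_B:*/11, job_C:*/7}
Op 5: unregister job_A -> active={job_B:*/11, job_C:*/7}
Op 6: unregister job_B -> active={job_C:*/7}
Op 7: register job_D */17 -> active={job_C:*/7, job_D:*/17}
  job_C: interval 7, next fire after T=214 is 217
  job_D: interval 17, next fire after T=214 is 221
Earliest = 217, winner (lex tiebreak) = job_C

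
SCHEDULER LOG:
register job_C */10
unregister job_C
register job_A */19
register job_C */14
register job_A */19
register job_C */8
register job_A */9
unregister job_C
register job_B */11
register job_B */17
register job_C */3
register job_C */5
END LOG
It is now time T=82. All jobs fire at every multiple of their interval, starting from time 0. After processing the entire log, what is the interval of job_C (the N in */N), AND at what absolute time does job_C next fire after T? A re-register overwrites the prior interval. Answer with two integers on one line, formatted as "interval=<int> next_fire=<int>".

Op 1: register job_C */10 -> active={job_C:*/10}
Op 2: unregister job_C -> active={}
Op 3: register job_A */19 -> active={job_A:*/19}
Op 4: register job_C */14 -> active={job_A:*/19, job_C:*/14}
Op 5: register job_A */19 -> active={job_A:*/19, job_C:*/14}
Op 6: register job_C */8 -> active={job_A:*/19, job_C:*/8}
Op 7: register job_A */9 -> active={job_A:*/9, job_C:*/8}
Op 8: unregister job_C -> active={job_A:*/9}
Op 9: register job_B */11 -> active={job_A:*/9, job_B:*/11}
Op 10: register job_B */17 -> active={job_A:*/9, job_B:*/17}
Op 11: register job_C */3 -> active={job_A:*/9, job_B:*/17, job_C:*/3}
Op 12: register job_C */5 -> active={job_A:*/9, job_B:*/17, job_C:*/5}
Final interval of job_C = 5
Next fire of job_C after T=82: (82//5+1)*5 = 85

Answer: interval=5 next_fire=85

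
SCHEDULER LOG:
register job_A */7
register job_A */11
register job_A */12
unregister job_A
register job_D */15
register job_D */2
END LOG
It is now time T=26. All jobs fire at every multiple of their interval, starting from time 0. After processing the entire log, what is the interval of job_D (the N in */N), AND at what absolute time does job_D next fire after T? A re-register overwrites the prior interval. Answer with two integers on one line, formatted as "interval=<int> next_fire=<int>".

Op 1: register job_A */7 -> active={job_A:*/7}
Op 2: register job_A */11 -> active={job_A:*/11}
Op 3: register job_A */12 -> active={job_A:*/12}
Op 4: unregister job_A -> active={}
Op 5: register job_D */15 -> active={job_D:*/15}
Op 6: register job_D */2 -> active={job_D:*/2}
Final interval of job_D = 2
Next fire of job_D after T=26: (26//2+1)*2 = 28

Answer: interval=2 next_fire=28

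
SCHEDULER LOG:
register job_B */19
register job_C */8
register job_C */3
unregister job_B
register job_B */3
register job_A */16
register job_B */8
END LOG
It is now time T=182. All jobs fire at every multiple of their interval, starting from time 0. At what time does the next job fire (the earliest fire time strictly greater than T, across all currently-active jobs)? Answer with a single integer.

Answer: 183

Derivation:
Op 1: register job_B */19 -> active={job_B:*/19}
Op 2: register job_C */8 -> active={job_B:*/19, job_C:*/8}
Op 3: register job_C */3 -> active={job_B:*/19, job_C:*/3}
Op 4: unregister job_B -> active={job_C:*/3}
Op 5: register job_B */3 -> active={job_B:*/3, job_C:*/3}
Op 6: register job_A */16 -> active={job_A:*/16, job_B:*/3, job_C:*/3}
Op 7: register job_B */8 -> active={job_A:*/16, job_B:*/8, job_C:*/3}
  job_A: interval 16, next fire after T=182 is 192
  job_B: interval 8, next fire after T=182 is 184
  job_C: interval 3, next fire after T=182 is 183
Earliest fire time = 183 (job job_C)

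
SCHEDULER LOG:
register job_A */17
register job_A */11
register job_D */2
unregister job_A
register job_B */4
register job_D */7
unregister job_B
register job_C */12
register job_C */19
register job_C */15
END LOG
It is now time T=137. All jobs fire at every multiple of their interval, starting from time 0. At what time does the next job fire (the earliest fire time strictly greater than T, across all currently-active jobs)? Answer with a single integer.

Op 1: register job_A */17 -> active={job_A:*/17}
Op 2: register job_A */11 -> active={job_A:*/11}
Op 3: register job_D */2 -> active={job_A:*/11, job_D:*/2}
Op 4: unregister job_A -> active={job_D:*/2}
Op 5: register job_B */4 -> active={job_B:*/4, job_D:*/2}
Op 6: register job_D */7 -> active={job_B:*/4, job_D:*/7}
Op 7: unregister job_B -> active={job_D:*/7}
Op 8: register job_C */12 -> active={job_C:*/12, job_D:*/7}
Op 9: register job_C */19 -> active={job_C:*/19, job_D:*/7}
Op 10: register job_C */15 -> active={job_C:*/15, job_D:*/7}
  job_C: interval 15, next fire after T=137 is 150
  job_D: interval 7, next fire after T=137 is 140
Earliest fire time = 140 (job job_D)

Answer: 140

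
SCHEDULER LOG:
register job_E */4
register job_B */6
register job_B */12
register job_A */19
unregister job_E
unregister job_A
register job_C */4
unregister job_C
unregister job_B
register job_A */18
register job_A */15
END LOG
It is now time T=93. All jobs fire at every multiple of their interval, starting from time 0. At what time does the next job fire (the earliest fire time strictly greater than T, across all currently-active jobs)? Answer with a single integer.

Op 1: register job_E */4 -> active={job_E:*/4}
Op 2: register job_B */6 -> active={job_B:*/6, job_E:*/4}
Op 3: register job_B */12 -> active={job_B:*/12, job_E:*/4}
Op 4: register job_A */19 -> active={job_A:*/19, job_B:*/12, job_E:*/4}
Op 5: unregister job_E -> active={job_A:*/19, job_B:*/12}
Op 6: unregister job_A -> active={job_B:*/12}
Op 7: register job_C */4 -> active={job_B:*/12, job_C:*/4}
Op 8: unregister job_C -> active={job_B:*/12}
Op 9: unregister job_B -> active={}
Op 10: register job_A */18 -> active={job_A:*/18}
Op 11: register job_A */15 -> active={job_A:*/15}
  job_A: interval 15, next fire after T=93 is 105
Earliest fire time = 105 (job job_A)

Answer: 105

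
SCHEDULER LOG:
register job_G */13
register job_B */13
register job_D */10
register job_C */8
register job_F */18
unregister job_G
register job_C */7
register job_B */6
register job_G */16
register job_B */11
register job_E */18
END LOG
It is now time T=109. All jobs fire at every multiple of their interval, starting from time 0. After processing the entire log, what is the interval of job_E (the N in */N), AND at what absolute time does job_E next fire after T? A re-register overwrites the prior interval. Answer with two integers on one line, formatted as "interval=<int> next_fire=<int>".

Op 1: register job_G */13 -> active={job_G:*/13}
Op 2: register job_B */13 -> active={job_B:*/13, job_G:*/13}
Op 3: register job_D */10 -> active={job_B:*/13, job_D:*/10, job_G:*/13}
Op 4: register job_C */8 -> active={job_B:*/13, job_C:*/8, job_D:*/10, job_G:*/13}
Op 5: register job_F */18 -> active={job_B:*/13, job_C:*/8, job_D:*/10, job_F:*/18, job_G:*/13}
Op 6: unregister job_G -> active={job_B:*/13, job_C:*/8, job_D:*/10, job_F:*/18}
Op 7: register job_C */7 -> active={job_B:*/13, job_C:*/7, job_D:*/10, job_F:*/18}
Op 8: register job_B */6 -> active={job_B:*/6, job_C:*/7, job_D:*/10, job_F:*/18}
Op 9: register job_G */16 -> active={job_B:*/6, job_C:*/7, job_D:*/10, job_F:*/18, job_G:*/16}
Op 10: register job_B */11 -> active={job_B:*/11, job_C:*/7, job_D:*/10, job_F:*/18, job_G:*/16}
Op 11: register job_E */18 -> active={job_B:*/11, job_C:*/7, job_D:*/10, job_E:*/18, job_F:*/18, job_G:*/16}
Final interval of job_E = 18
Next fire of job_E after T=109: (109//18+1)*18 = 126

Answer: interval=18 next_fire=126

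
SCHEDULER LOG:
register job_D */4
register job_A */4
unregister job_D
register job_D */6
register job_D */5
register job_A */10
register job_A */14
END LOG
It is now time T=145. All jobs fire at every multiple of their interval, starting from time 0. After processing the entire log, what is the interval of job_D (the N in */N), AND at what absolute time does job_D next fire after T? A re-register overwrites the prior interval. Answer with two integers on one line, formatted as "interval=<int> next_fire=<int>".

Answer: interval=5 next_fire=150

Derivation:
Op 1: register job_D */4 -> active={job_D:*/4}
Op 2: register job_A */4 -> active={job_A:*/4, job_D:*/4}
Op 3: unregister job_D -> active={job_A:*/4}
Op 4: register job_D */6 -> active={job_A:*/4, job_D:*/6}
Op 5: register job_D */5 -> active={job_A:*/4, job_D:*/5}
Op 6: register job_A */10 -> active={job_A:*/10, job_D:*/5}
Op 7: register job_A */14 -> active={job_A:*/14, job_D:*/5}
Final interval of job_D = 5
Next fire of job_D after T=145: (145//5+1)*5 = 150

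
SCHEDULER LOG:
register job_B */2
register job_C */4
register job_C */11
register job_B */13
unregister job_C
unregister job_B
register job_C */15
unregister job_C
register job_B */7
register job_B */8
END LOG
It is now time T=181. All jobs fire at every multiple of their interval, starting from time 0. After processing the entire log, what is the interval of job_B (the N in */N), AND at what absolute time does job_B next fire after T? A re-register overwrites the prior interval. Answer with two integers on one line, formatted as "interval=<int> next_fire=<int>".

Op 1: register job_B */2 -> active={job_B:*/2}
Op 2: register job_C */4 -> active={job_B:*/2, job_C:*/4}
Op 3: register job_C */11 -> active={job_B:*/2, job_C:*/11}
Op 4: register job_B */13 -> active={job_B:*/13, job_C:*/11}
Op 5: unregister job_C -> active={job_B:*/13}
Op 6: unregister job_B -> active={}
Op 7: register job_C */15 -> active={job_C:*/15}
Op 8: unregister job_C -> active={}
Op 9: register job_B */7 -> active={job_B:*/7}
Op 10: register job_B */8 -> active={job_B:*/8}
Final interval of job_B = 8
Next fire of job_B after T=181: (181//8+1)*8 = 184

Answer: interval=8 next_fire=184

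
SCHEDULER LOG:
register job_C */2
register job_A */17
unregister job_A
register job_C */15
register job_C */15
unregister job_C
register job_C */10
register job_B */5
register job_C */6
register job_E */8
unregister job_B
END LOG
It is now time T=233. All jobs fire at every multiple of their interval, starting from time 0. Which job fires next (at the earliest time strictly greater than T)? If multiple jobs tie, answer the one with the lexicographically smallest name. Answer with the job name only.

Answer: job_C

Derivation:
Op 1: register job_C */2 -> active={job_C:*/2}
Op 2: register job_A */17 -> active={job_A:*/17, job_C:*/2}
Op 3: unregister job_A -> active={job_C:*/2}
Op 4: register job_C */15 -> active={job_C:*/15}
Op 5: register job_C */15 -> active={job_C:*/15}
Op 6: unregister job_C -> active={}
Op 7: register job_C */10 -> active={job_C:*/10}
Op 8: register job_B */5 -> active={job_B:*/5, job_C:*/10}
Op 9: register job_C */6 -> active={job_B:*/5, job_C:*/6}
Op 10: register job_E */8 -> active={job_B:*/5, job_C:*/6, job_E:*/8}
Op 11: unregister job_B -> active={job_C:*/6, job_E:*/8}
  job_C: interval 6, next fire after T=233 is 234
  job_E: interval 8, next fire after T=233 is 240
Earliest = 234, winner (lex tiebreak) = job_C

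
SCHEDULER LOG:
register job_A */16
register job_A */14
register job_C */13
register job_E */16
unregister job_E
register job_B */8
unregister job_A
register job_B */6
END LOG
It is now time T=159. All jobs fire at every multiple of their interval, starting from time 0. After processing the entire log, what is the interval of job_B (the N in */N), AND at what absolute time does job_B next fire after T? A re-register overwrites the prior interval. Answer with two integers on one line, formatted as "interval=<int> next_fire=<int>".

Op 1: register job_A */16 -> active={job_A:*/16}
Op 2: register job_A */14 -> active={job_A:*/14}
Op 3: register job_C */13 -> active={job_A:*/14, job_C:*/13}
Op 4: register job_E */16 -> active={job_A:*/14, job_C:*/13, job_E:*/16}
Op 5: unregister job_E -> active={job_A:*/14, job_C:*/13}
Op 6: register job_B */8 -> active={job_A:*/14, job_B:*/8, job_C:*/13}
Op 7: unregister job_A -> active={job_B:*/8, job_C:*/13}
Op 8: register job_B */6 -> active={job_B:*/6, job_C:*/13}
Final interval of job_B = 6
Next fire of job_B after T=159: (159//6+1)*6 = 162

Answer: interval=6 next_fire=162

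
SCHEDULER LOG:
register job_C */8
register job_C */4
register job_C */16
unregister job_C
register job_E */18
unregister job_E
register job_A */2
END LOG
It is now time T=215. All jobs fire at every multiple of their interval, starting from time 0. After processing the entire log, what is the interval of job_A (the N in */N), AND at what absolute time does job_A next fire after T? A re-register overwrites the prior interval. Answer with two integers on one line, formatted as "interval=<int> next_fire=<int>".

Op 1: register job_C */8 -> active={job_C:*/8}
Op 2: register job_C */4 -> active={job_C:*/4}
Op 3: register job_C */16 -> active={job_C:*/16}
Op 4: unregister job_C -> active={}
Op 5: register job_E */18 -> active={job_E:*/18}
Op 6: unregister job_E -> active={}
Op 7: register job_A */2 -> active={job_A:*/2}
Final interval of job_A = 2
Next fire of job_A after T=215: (215//2+1)*2 = 216

Answer: interval=2 next_fire=216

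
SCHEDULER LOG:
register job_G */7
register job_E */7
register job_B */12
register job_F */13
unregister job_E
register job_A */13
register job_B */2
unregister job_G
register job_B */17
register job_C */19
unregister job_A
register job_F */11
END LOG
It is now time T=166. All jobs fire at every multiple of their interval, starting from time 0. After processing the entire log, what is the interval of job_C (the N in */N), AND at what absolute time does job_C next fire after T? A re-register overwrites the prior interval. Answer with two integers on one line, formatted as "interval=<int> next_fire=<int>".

Answer: interval=19 next_fire=171

Derivation:
Op 1: register job_G */7 -> active={job_G:*/7}
Op 2: register job_E */7 -> active={job_E:*/7, job_G:*/7}
Op 3: register job_B */12 -> active={job_B:*/12, job_E:*/7, job_G:*/7}
Op 4: register job_F */13 -> active={job_B:*/12, job_E:*/7, job_F:*/13, job_G:*/7}
Op 5: unregister job_E -> active={job_B:*/12, job_F:*/13, job_G:*/7}
Op 6: register job_A */13 -> active={job_A:*/13, job_B:*/12, job_F:*/13, job_G:*/7}
Op 7: register job_B */2 -> active={job_A:*/13, job_B:*/2, job_F:*/13, job_G:*/7}
Op 8: unregister job_G -> active={job_A:*/13, job_B:*/2, job_F:*/13}
Op 9: register job_B */17 -> active={job_A:*/13, job_B:*/17, job_F:*/13}
Op 10: register job_C */19 -> active={job_A:*/13, job_B:*/17, job_C:*/19, job_F:*/13}
Op 11: unregister job_A -> active={job_B:*/17, job_C:*/19, job_F:*/13}
Op 12: register job_F */11 -> active={job_B:*/17, job_C:*/19, job_F:*/11}
Final interval of job_C = 19
Next fire of job_C after T=166: (166//19+1)*19 = 171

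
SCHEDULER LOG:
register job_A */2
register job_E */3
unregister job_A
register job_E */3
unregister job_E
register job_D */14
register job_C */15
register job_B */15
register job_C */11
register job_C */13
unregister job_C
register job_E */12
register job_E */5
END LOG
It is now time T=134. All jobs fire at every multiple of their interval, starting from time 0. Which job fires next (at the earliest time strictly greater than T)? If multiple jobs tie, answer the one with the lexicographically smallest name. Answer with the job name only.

Op 1: register job_A */2 -> active={job_A:*/2}
Op 2: register job_E */3 -> active={job_A:*/2, job_E:*/3}
Op 3: unregister job_A -> active={job_E:*/3}
Op 4: register job_E */3 -> active={job_E:*/3}
Op 5: unregister job_E -> active={}
Op 6: register job_D */14 -> active={job_D:*/14}
Op 7: register job_C */15 -> active={job_C:*/15, job_D:*/14}
Op 8: register job_B */15 -> active={job_B:*/15, job_C:*/15, job_D:*/14}
Op 9: register job_C */11 -> active={job_B:*/15, job_C:*/11, job_D:*/14}
Op 10: register job_C */13 -> active={job_B:*/15, job_C:*/13, job_D:*/14}
Op 11: unregister job_C -> active={job_B:*/15, job_D:*/14}
Op 12: register job_E */12 -> active={job_B:*/15, job_D:*/14, job_E:*/12}
Op 13: register job_E */5 -> active={job_B:*/15, job_D:*/14, job_E:*/5}
  job_B: interval 15, next fire after T=134 is 135
  job_D: interval 14, next fire after T=134 is 140
  job_E: interval 5, next fire after T=134 is 135
Earliest = 135, winner (lex tiebreak) = job_B

Answer: job_B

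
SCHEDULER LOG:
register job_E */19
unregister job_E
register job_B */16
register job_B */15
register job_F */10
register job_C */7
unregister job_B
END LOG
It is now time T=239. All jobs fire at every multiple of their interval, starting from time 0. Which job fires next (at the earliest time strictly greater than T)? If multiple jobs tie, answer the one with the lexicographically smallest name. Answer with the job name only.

Op 1: register job_E */19 -> active={job_E:*/19}
Op 2: unregister job_E -> active={}
Op 3: register job_B */16 -> active={job_B:*/16}
Op 4: register job_B */15 -> active={job_B:*/15}
Op 5: register job_F */10 -> active={job_B:*/15, job_F:*/10}
Op 6: register job_C */7 -> active={job_B:*/15, job_C:*/7, job_F:*/10}
Op 7: unregister job_B -> active={job_C:*/7, job_F:*/10}
  job_C: interval 7, next fire after T=239 is 245
  job_F: interval 10, next fire after T=239 is 240
Earliest = 240, winner (lex tiebreak) = job_F

Answer: job_F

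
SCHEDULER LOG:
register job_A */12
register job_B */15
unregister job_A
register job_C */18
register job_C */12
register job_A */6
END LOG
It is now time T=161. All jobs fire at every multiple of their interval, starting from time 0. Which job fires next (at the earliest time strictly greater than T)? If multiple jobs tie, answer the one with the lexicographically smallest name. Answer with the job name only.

Answer: job_A

Derivation:
Op 1: register job_A */12 -> active={job_A:*/12}
Op 2: register job_B */15 -> active={job_A:*/12, job_B:*/15}
Op 3: unregister job_A -> active={job_B:*/15}
Op 4: register job_C */18 -> active={job_B:*/15, job_C:*/18}
Op 5: register job_C */12 -> active={job_B:*/15, job_C:*/12}
Op 6: register job_A */6 -> active={job_A:*/6, job_B:*/15, job_C:*/12}
  job_A: interval 6, next fire after T=161 is 162
  job_B: interval 15, next fire after T=161 is 165
  job_C: interval 12, next fire after T=161 is 168
Earliest = 162, winner (lex tiebreak) = job_A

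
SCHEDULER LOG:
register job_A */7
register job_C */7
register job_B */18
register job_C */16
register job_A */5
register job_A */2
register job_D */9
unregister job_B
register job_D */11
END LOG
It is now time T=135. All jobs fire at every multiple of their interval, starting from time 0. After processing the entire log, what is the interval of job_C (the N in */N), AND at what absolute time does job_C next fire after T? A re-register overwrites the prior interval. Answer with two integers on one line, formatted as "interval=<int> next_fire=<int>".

Op 1: register job_A */7 -> active={job_A:*/7}
Op 2: register job_C */7 -> active={job_A:*/7, job_C:*/7}
Op 3: register job_B */18 -> active={job_A:*/7, job_B:*/18, job_C:*/7}
Op 4: register job_C */16 -> active={job_A:*/7, job_B:*/18, job_C:*/16}
Op 5: register job_A */5 -> active={job_A:*/5, job_B:*/18, job_C:*/16}
Op 6: register job_A */2 -> active={job_A:*/2, job_B:*/18, job_C:*/16}
Op 7: register job_D */9 -> active={job_A:*/2, job_B:*/18, job_C:*/16, job_D:*/9}
Op 8: unregister job_B -> active={job_A:*/2, job_C:*/16, job_D:*/9}
Op 9: register job_D */11 -> active={job_A:*/2, job_C:*/16, job_D:*/11}
Final interval of job_C = 16
Next fire of job_C after T=135: (135//16+1)*16 = 144

Answer: interval=16 next_fire=144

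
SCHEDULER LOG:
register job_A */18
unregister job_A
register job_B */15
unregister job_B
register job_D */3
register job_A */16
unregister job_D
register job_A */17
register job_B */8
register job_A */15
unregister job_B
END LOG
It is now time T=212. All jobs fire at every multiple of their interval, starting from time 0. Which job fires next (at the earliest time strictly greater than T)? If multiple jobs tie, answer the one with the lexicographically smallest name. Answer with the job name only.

Op 1: register job_A */18 -> active={job_A:*/18}
Op 2: unregister job_A -> active={}
Op 3: register job_B */15 -> active={job_B:*/15}
Op 4: unregister job_B -> active={}
Op 5: register job_D */3 -> active={job_D:*/3}
Op 6: register job_A */16 -> active={job_A:*/16, job_D:*/3}
Op 7: unregister job_D -> active={job_A:*/16}
Op 8: register job_A */17 -> active={job_A:*/17}
Op 9: register job_B */8 -> active={job_A:*/17, job_B:*/8}
Op 10: register job_A */15 -> active={job_A:*/15, job_B:*/8}
Op 11: unregister job_B -> active={job_A:*/15}
  job_A: interval 15, next fire after T=212 is 225
Earliest = 225, winner (lex tiebreak) = job_A

Answer: job_A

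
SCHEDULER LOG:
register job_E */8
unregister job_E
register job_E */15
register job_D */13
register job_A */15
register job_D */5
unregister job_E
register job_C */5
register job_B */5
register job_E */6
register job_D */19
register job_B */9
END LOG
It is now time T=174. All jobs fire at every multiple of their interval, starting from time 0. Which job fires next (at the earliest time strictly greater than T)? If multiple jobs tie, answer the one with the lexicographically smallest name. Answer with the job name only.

Op 1: register job_E */8 -> active={job_E:*/8}
Op 2: unregister job_E -> active={}
Op 3: register job_E */15 -> active={job_E:*/15}
Op 4: register job_D */13 -> active={job_D:*/13, job_E:*/15}
Op 5: register job_A */15 -> active={job_A:*/15, job_D:*/13, job_E:*/15}
Op 6: register job_D */5 -> active={job_A:*/15, job_D:*/5, job_E:*/15}
Op 7: unregister job_E -> active={job_A:*/15, job_D:*/5}
Op 8: register job_C */5 -> active={job_A:*/15, job_C:*/5, job_D:*/5}
Op 9: register job_B */5 -> active={job_A:*/15, job_B:*/5, job_C:*/5, job_D:*/5}
Op 10: register job_E */6 -> active={job_A:*/15, job_B:*/5, job_C:*/5, job_D:*/5, job_E:*/6}
Op 11: register job_D */19 -> active={job_A:*/15, job_B:*/5, job_C:*/5, job_D:*/19, job_E:*/6}
Op 12: register job_B */9 -> active={job_A:*/15, job_B:*/9, job_C:*/5, job_D:*/19, job_E:*/6}
  job_A: interval 15, next fire after T=174 is 180
  job_B: interval 9, next fire after T=174 is 180
  job_C: interval 5, next fire after T=174 is 175
  job_D: interval 19, next fire after T=174 is 190
  job_E: interval 6, next fire after T=174 is 180
Earliest = 175, winner (lex tiebreak) = job_C

Answer: job_C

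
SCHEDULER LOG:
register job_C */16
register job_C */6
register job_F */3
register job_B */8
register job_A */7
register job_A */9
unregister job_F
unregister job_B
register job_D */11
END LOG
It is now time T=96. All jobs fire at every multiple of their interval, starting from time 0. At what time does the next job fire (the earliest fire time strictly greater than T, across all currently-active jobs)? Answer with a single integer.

Op 1: register job_C */16 -> active={job_C:*/16}
Op 2: register job_C */6 -> active={job_C:*/6}
Op 3: register job_F */3 -> active={job_C:*/6, job_F:*/3}
Op 4: register job_B */8 -> active={job_B:*/8, job_C:*/6, job_F:*/3}
Op 5: register job_A */7 -> active={job_A:*/7, job_B:*/8, job_C:*/6, job_F:*/3}
Op 6: register job_A */9 -> active={job_A:*/9, job_B:*/8, job_C:*/6, job_F:*/3}
Op 7: unregister job_F -> active={job_A:*/9, job_B:*/8, job_C:*/6}
Op 8: unregister job_B -> active={job_A:*/9, job_C:*/6}
Op 9: register job_D */11 -> active={job_A:*/9, job_C:*/6, job_D:*/11}
  job_A: interval 9, next fire after T=96 is 99
  job_C: interval 6, next fire after T=96 is 102
  job_D: interval 11, next fire after T=96 is 99
Earliest fire time = 99 (job job_A)

Answer: 99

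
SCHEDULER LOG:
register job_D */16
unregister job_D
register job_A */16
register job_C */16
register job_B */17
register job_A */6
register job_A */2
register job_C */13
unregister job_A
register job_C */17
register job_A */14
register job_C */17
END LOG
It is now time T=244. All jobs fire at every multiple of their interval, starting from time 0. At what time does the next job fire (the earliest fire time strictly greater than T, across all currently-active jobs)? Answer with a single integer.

Answer: 252

Derivation:
Op 1: register job_D */16 -> active={job_D:*/16}
Op 2: unregister job_D -> active={}
Op 3: register job_A */16 -> active={job_A:*/16}
Op 4: register job_C */16 -> active={job_A:*/16, job_C:*/16}
Op 5: register job_B */17 -> active={job_A:*/16, job_B:*/17, job_C:*/16}
Op 6: register job_A */6 -> active={job_A:*/6, job_B:*/17, job_C:*/16}
Op 7: register job_A */2 -> active={job_A:*/2, job_B:*/17, job_C:*/16}
Op 8: register job_C */13 -> active={job_A:*/2, job_B:*/17, job_C:*/13}
Op 9: unregister job_A -> active={job_B:*/17, job_C:*/13}
Op 10: register job_C */17 -> active={job_B:*/17, job_C:*/17}
Op 11: register job_A */14 -> active={job_A:*/14, job_B:*/17, job_C:*/17}
Op 12: register job_C */17 -> active={job_A:*/14, job_B:*/17, job_C:*/17}
  job_A: interval 14, next fire after T=244 is 252
  job_B: interval 17, next fire after T=244 is 255
  job_C: interval 17, next fire after T=244 is 255
Earliest fire time = 252 (job job_A)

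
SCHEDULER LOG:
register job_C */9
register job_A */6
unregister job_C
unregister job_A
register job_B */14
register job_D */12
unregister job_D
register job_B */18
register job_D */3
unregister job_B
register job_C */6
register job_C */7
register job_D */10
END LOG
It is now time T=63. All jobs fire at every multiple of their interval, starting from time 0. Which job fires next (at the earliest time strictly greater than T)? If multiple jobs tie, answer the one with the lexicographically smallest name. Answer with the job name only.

Op 1: register job_C */9 -> active={job_C:*/9}
Op 2: register job_A */6 -> active={job_A:*/6, job_C:*/9}
Op 3: unregister job_C -> active={job_A:*/6}
Op 4: unregister job_A -> active={}
Op 5: register job_B */14 -> active={job_B:*/14}
Op 6: register job_D */12 -> active={job_B:*/14, job_D:*/12}
Op 7: unregister job_D -> active={job_B:*/14}
Op 8: register job_B */18 -> active={job_B:*/18}
Op 9: register job_D */3 -> active={job_B:*/18, job_D:*/3}
Op 10: unregister job_B -> active={job_D:*/3}
Op 11: register job_C */6 -> active={job_C:*/6, job_D:*/3}
Op 12: register job_C */7 -> active={job_C:*/7, job_D:*/3}
Op 13: register job_D */10 -> active={job_C:*/7, job_D:*/10}
  job_C: interval 7, next fire after T=63 is 70
  job_D: interval 10, next fire after T=63 is 70
Earliest = 70, winner (lex tiebreak) = job_C

Answer: job_C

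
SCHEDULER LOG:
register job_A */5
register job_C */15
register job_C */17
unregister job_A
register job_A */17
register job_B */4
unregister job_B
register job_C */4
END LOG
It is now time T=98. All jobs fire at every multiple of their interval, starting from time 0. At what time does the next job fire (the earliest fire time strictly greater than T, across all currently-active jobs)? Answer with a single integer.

Answer: 100

Derivation:
Op 1: register job_A */5 -> active={job_A:*/5}
Op 2: register job_C */15 -> active={job_A:*/5, job_C:*/15}
Op 3: register job_C */17 -> active={job_A:*/5, job_C:*/17}
Op 4: unregister job_A -> active={job_C:*/17}
Op 5: register job_A */17 -> active={job_A:*/17, job_C:*/17}
Op 6: register job_B */4 -> active={job_A:*/17, job_B:*/4, job_C:*/17}
Op 7: unregister job_B -> active={job_A:*/17, job_C:*/17}
Op 8: register job_C */4 -> active={job_A:*/17, job_C:*/4}
  job_A: interval 17, next fire after T=98 is 102
  job_C: interval 4, next fire after T=98 is 100
Earliest fire time = 100 (job job_C)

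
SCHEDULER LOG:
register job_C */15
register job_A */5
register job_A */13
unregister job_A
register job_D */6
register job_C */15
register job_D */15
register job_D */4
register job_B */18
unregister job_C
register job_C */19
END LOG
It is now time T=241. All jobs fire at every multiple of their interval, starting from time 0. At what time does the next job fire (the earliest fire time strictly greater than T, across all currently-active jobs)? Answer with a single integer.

Op 1: register job_C */15 -> active={job_C:*/15}
Op 2: register job_A */5 -> active={job_A:*/5, job_C:*/15}
Op 3: register job_A */13 -> active={job_A:*/13, job_C:*/15}
Op 4: unregister job_A -> active={job_C:*/15}
Op 5: register job_D */6 -> active={job_C:*/15, job_D:*/6}
Op 6: register job_C */15 -> active={job_C:*/15, job_D:*/6}
Op 7: register job_D */15 -> active={job_C:*/15, job_D:*/15}
Op 8: register job_D */4 -> active={job_C:*/15, job_D:*/4}
Op 9: register job_B */18 -> active={job_B:*/18, job_C:*/15, job_D:*/4}
Op 10: unregister job_C -> active={job_B:*/18, job_D:*/4}
Op 11: register job_C */19 -> active={job_B:*/18, job_C:*/19, job_D:*/4}
  job_B: interval 18, next fire after T=241 is 252
  job_C: interval 19, next fire after T=241 is 247
  job_D: interval 4, next fire after T=241 is 244
Earliest fire time = 244 (job job_D)

Answer: 244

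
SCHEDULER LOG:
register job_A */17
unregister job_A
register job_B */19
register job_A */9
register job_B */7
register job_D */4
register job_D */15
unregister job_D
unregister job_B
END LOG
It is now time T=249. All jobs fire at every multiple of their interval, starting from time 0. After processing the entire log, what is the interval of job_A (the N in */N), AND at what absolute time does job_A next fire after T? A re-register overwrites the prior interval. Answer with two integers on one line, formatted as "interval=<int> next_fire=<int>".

Answer: interval=9 next_fire=252

Derivation:
Op 1: register job_A */17 -> active={job_A:*/17}
Op 2: unregister job_A -> active={}
Op 3: register job_B */19 -> active={job_B:*/19}
Op 4: register job_A */9 -> active={job_A:*/9, job_B:*/19}
Op 5: register job_B */7 -> active={job_A:*/9, job_B:*/7}
Op 6: register job_D */4 -> active={job_A:*/9, job_B:*/7, job_D:*/4}
Op 7: register job_D */15 -> active={job_A:*/9, job_B:*/7, job_D:*/15}
Op 8: unregister job_D -> active={job_A:*/9, job_B:*/7}
Op 9: unregister job_B -> active={job_A:*/9}
Final interval of job_A = 9
Next fire of job_A after T=249: (249//9+1)*9 = 252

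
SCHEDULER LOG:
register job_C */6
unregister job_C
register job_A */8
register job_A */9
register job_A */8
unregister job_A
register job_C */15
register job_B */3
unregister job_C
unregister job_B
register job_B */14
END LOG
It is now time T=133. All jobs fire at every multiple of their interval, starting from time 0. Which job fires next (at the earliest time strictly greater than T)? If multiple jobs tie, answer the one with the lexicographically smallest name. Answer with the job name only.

Answer: job_B

Derivation:
Op 1: register job_C */6 -> active={job_C:*/6}
Op 2: unregister job_C -> active={}
Op 3: register job_A */8 -> active={job_A:*/8}
Op 4: register job_A */9 -> active={job_A:*/9}
Op 5: register job_A */8 -> active={job_A:*/8}
Op 6: unregister job_A -> active={}
Op 7: register job_C */15 -> active={job_C:*/15}
Op 8: register job_B */3 -> active={job_B:*/3, job_C:*/15}
Op 9: unregister job_C -> active={job_B:*/3}
Op 10: unregister job_B -> active={}
Op 11: register job_B */14 -> active={job_B:*/14}
  job_B: interval 14, next fire after T=133 is 140
Earliest = 140, winner (lex tiebreak) = job_B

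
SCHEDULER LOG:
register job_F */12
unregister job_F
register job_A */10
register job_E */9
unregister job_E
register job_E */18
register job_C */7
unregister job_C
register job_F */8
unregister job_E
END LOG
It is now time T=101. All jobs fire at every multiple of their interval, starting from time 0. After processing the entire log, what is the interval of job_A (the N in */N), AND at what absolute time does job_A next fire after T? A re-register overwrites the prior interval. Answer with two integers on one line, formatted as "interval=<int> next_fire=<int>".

Answer: interval=10 next_fire=110

Derivation:
Op 1: register job_F */12 -> active={job_F:*/12}
Op 2: unregister job_F -> active={}
Op 3: register job_A */10 -> active={job_A:*/10}
Op 4: register job_E */9 -> active={job_A:*/10, job_E:*/9}
Op 5: unregister job_E -> active={job_A:*/10}
Op 6: register job_E */18 -> active={job_A:*/10, job_E:*/18}
Op 7: register job_C */7 -> active={job_A:*/10, job_C:*/7, job_E:*/18}
Op 8: unregister job_C -> active={job_A:*/10, job_E:*/18}
Op 9: register job_F */8 -> active={job_A:*/10, job_E:*/18, job_F:*/8}
Op 10: unregister job_E -> active={job_A:*/10, job_F:*/8}
Final interval of job_A = 10
Next fire of job_A after T=101: (101//10+1)*10 = 110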